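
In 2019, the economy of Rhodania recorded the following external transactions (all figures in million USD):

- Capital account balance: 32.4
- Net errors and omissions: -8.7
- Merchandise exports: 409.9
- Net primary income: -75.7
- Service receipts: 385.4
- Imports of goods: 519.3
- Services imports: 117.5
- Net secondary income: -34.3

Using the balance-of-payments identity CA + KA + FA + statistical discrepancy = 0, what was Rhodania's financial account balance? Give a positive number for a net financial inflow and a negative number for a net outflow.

-72.2

Goods balance = 409.9 - 519.3 = -109.4
Services balance = 385.4 - 117.5 = 267.9
Trade balance (goods + services) = -109.4 + 267.9 = 158.5
Net primary income = -75.7
Net secondary income = -34.3
Current account = 158.5 + (-75.7) + (-34.3) = 48.5
Financial account = -(48.5 + 32.4 + (-8.7)) = -72.2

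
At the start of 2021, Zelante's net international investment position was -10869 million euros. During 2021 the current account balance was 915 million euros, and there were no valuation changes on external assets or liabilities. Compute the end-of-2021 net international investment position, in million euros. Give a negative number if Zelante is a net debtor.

-9954

With no valuation effects, change in NIIP = current account = 915
End-of-year NIIP = -10869 + 915 = -9954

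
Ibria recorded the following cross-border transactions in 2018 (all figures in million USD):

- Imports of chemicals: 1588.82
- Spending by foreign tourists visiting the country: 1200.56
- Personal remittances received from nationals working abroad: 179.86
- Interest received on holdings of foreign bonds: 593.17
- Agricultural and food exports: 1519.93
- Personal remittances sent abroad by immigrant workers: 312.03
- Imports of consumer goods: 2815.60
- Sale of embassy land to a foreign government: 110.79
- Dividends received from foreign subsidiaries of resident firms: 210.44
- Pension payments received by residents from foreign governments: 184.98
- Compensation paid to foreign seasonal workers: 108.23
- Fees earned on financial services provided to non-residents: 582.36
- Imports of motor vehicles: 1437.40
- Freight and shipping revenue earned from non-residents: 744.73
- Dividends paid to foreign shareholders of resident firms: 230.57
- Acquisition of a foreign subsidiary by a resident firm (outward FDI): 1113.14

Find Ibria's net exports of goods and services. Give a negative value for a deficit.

-1794.24

Goods: -1588.82 - 1437.40 + 1519.93 - 2815.60 = -4321.89
Services: 744.73 + 1200.56 + 582.36 = 2527.65
Trade balance = -4321.89 + 2527.65 = -1794.24
(Excluded from the trade balance — secondary income: personal remittances received from nationals working abroad 179.86, personal remittances sent abroad by immigrant workers 312.03, pension payments received by residents from foreign governments 184.98; primary income: interest received on holdings of foreign bonds 593.17, dividends received from foreign subsidiaries of resident firms 210.44, compensation paid to foreign seasonal workers 108.23, dividends paid to foreign shareholders of resident firms 230.57; capital account: sale of embassy land to a foreign government 110.79; financial account: acquisition of a foreign subsidiary by a resident firm (outward FDI) 1113.14.)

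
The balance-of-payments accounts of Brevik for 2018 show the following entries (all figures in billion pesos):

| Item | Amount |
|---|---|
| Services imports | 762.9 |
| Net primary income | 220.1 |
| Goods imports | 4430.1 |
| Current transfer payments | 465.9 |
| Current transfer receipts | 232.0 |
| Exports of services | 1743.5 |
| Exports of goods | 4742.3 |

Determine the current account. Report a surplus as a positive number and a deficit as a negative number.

1279.0

Goods balance = 4742.3 - 4430.1 = 312.2
Services balance = 1743.5 - 762.9 = 980.6
Trade balance (goods + services) = 312.2 + 980.6 = 1292.8
Net primary income = 220.1
Net secondary income = 232.0 - 465.9 = -233.9
Current account = 1292.8 + 220.1 + (-233.9) = 1279.0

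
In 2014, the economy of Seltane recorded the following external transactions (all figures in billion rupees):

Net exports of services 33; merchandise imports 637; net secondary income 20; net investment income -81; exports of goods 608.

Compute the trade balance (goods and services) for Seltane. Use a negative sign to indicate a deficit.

Goods balance = 608 - 637 = -29
Services balance = 33
Trade balance (goods + services) = -29 + 33 = 4

4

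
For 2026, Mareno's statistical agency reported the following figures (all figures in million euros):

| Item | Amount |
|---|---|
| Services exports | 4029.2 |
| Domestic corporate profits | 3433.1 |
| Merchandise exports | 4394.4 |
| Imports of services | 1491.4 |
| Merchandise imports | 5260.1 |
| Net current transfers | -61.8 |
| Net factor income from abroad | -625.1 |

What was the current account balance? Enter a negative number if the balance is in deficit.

Goods balance = 4394.4 - 5260.1 = -865.7
Services balance = 4029.2 - 1491.4 = 2537.8
Trade balance (goods + services) = -865.7 + 2537.8 = 1672.1
Net primary income = -625.1
Net secondary income = -61.8
Current account = 1672.1 + (-625.1) + (-61.8) = 985.2

985.2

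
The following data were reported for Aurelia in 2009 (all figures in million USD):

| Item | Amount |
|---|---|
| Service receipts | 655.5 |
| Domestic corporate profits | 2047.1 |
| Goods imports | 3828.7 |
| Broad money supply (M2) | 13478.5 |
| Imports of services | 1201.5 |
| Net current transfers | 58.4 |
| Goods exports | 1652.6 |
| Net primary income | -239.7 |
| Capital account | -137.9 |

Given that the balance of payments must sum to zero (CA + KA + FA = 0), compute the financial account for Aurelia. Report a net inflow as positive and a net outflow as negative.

3041.3

Goods balance = 1652.6 - 3828.7 = -2176.1
Services balance = 655.5 - 1201.5 = -546.0
Trade balance (goods + services) = -2176.1 + (-546.0) = -2722.1
Net primary income = -239.7
Net secondary income = 58.4
Current account = -2722.1 + (-239.7) + 58.4 = -2903.4
Financial account = -(-2903.4 + (-137.9)) = 3041.3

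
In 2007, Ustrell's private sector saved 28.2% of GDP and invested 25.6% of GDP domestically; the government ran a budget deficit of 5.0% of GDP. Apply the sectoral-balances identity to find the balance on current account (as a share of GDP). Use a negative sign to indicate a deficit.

By the sectoral-balances identity, CA = (S_private - I) + (T - G).
Private balance = 28.2 - 25.6 = 2.6
Government balance (T - G) = -5.0
CA = 2.6 + (-5.0) = -2.4

-2.4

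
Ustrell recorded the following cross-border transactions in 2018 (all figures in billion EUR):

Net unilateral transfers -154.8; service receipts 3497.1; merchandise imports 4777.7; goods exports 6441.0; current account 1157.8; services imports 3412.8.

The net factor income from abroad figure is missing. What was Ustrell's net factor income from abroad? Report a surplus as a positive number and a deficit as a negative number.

Current account = goods balance + services balance + net primary income + net secondary income
Sum of the known components = 1592.8
Net factor income from abroad = CA - (known components) = 1157.8 - 1592.8 = -435.0

-435.0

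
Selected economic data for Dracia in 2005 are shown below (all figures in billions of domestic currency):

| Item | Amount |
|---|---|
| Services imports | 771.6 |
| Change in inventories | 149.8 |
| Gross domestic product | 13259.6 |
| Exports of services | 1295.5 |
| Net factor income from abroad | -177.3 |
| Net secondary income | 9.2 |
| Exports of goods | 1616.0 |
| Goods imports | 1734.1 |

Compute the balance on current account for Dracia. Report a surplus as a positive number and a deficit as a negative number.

237.7

Goods balance = 1616.0 - 1734.1 = -118.1
Services balance = 1295.5 - 771.6 = 523.9
Trade balance (goods + services) = -118.1 + 523.9 = 405.8
Net primary income = -177.3
Net secondary income = 9.2
Current account = 405.8 + (-177.3) + 9.2 = 237.7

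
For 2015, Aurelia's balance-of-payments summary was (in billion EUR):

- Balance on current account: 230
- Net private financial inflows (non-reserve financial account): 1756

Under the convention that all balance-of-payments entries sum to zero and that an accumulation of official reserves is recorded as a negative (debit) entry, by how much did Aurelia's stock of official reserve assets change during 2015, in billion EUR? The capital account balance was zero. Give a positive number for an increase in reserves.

Official reserve transactions balance = -(230 + 1756) = -1986
An accumulation of reserves is recorded as a debit (negative entry), so the change in the stock of reserves is the negative of that balance.
Change in official reserves = -(-1986) = 1986

1986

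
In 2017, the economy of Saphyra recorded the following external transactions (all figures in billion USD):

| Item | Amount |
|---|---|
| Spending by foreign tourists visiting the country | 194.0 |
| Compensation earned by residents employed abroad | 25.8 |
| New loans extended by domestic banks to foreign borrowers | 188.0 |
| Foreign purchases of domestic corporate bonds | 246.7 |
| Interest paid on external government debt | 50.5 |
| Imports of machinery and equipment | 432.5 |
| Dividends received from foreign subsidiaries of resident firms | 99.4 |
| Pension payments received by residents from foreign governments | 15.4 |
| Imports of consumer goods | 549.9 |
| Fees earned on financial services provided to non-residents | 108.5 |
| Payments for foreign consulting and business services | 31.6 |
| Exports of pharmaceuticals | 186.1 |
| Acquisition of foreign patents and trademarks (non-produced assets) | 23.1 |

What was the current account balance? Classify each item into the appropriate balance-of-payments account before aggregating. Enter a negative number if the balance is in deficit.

Goods: -549.9 - 432.5 + 186.1 = -796.3
Services: -31.6 + 194.0 + 108.5 = 270.9
Primary income: -50.5 + 25.8 + 99.4 = 74.7
Secondary income: 15.4
Current account = (-796.3) + 270.9 + 74.7 + 15.4 = -435.3
(Excluded from the current account — financial account: new loans extended by domestic banks to foreign borrowers 188.0, foreign purchases of domestic corporate bonds 246.7; capital account: acquisition of foreign patents and trademarks (non-produced assets) 23.1.)

-435.3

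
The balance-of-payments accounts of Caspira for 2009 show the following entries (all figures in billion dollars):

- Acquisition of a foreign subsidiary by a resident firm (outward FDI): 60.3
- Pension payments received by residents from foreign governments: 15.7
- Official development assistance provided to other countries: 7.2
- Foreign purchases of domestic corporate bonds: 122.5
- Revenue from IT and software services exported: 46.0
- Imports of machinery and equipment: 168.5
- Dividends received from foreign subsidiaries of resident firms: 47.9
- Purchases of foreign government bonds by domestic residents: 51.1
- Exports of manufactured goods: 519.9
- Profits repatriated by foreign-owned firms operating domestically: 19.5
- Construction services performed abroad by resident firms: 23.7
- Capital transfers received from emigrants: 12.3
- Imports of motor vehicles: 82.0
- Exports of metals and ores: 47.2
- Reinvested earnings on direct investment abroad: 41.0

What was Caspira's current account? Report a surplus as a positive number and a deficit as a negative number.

464.2

Goods: -82.0 + 519.9 - 168.5 + 47.2 = 316.6
Services: 46.0 + 23.7 = 69.7
Primary income: 41.0 + 47.9 - 19.5 = 69.4
Secondary income: 15.7 - 7.2 = 8.5
Current account = 316.6 + 69.7 + 69.4 + 8.5 = 464.2
(Excluded from the current account — financial account: acquisition of a foreign subsidiary by a resident firm (outward FDI) 60.3, foreign purchases of domestic corporate bonds 122.5, purchases of foreign government bonds by domestic residents 51.1; capital account: capital transfers received from emigrants 12.3.)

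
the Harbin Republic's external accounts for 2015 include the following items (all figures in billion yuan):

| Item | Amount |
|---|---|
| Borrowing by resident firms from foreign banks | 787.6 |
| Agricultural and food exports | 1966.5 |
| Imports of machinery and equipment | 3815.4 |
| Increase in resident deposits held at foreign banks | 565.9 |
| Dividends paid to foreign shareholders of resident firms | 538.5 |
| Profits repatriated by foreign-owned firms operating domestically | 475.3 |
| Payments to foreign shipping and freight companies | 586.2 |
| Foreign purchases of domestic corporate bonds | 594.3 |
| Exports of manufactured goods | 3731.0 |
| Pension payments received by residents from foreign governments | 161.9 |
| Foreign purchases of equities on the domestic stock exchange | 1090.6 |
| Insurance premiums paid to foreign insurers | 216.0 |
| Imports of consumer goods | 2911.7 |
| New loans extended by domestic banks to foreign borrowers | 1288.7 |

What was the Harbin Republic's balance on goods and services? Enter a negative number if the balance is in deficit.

Goods: 3731.0 - 2911.7 - 3815.4 + 1966.5 = -1029.6
Services: -586.2 - 216.0 = -802.2
Trade balance = -1029.6 + (-802.2) = -1831.8
(Excluded from the trade balance — financial account: borrowing by resident firms from foreign banks 787.6, increase in resident deposits held at foreign banks 565.9, foreign purchases of domestic corporate bonds 594.3, foreign purchases of equities on the domestic stock exchange 1090.6, new loans extended by domestic banks to foreign borrowers 1288.7; primary income: dividends paid to foreign shareholders of resident firms 538.5, profits repatriated by foreign-owned firms operating domestically 475.3; secondary income: pension payments received by residents from foreign governments 161.9.)

-1831.8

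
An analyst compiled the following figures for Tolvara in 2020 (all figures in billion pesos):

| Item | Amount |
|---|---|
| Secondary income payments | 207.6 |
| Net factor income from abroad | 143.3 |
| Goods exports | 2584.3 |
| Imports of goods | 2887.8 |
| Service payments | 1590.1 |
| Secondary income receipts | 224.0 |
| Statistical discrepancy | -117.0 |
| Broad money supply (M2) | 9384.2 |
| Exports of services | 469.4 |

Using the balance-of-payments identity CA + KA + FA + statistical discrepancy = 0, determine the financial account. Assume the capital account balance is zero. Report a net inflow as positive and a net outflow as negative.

Goods balance = 2584.3 - 2887.8 = -303.5
Services balance = 469.4 - 1590.1 = -1120.7
Trade balance (goods + services) = -303.5 + (-1120.7) = -1424.2
Net primary income = 143.3
Net secondary income = 224.0 - 207.6 = 16.4
Current account = -1424.2 + 143.3 + 16.4 = -1264.5
Financial account = -(-1264.5 + (-117.0)) = 1381.5

1381.5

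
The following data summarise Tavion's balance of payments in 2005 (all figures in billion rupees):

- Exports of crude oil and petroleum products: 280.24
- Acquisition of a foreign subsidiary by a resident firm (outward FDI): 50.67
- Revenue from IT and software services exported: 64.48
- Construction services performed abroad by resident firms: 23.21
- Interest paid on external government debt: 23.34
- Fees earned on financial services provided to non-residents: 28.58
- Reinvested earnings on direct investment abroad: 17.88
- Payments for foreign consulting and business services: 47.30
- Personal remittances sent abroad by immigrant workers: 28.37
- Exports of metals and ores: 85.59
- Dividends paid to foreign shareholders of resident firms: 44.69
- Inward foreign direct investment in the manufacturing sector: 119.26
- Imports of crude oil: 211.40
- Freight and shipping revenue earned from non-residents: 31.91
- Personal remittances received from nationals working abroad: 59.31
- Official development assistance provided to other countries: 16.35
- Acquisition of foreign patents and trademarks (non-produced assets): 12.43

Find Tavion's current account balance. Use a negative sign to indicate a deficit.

219.75

Goods: 85.59 - 211.40 + 280.24 = 154.43
Services: 23.21 - 47.30 + 28.58 + 64.48 + 31.91 = 100.88
Primary income: -44.69 + 17.88 - 23.34 = -50.15
Secondary income: 59.31 - 16.35 - 28.37 = 14.59
Current account = 154.43 + 100.88 + (-50.15) + 14.59 = 219.75
(Excluded from the current account — financial account: acquisition of a foreign subsidiary by a resident firm (outward FDI) 50.67, inward foreign direct investment in the manufacturing sector 119.26; capital account: acquisition of foreign patents and trademarks (non-produced assets) 12.43.)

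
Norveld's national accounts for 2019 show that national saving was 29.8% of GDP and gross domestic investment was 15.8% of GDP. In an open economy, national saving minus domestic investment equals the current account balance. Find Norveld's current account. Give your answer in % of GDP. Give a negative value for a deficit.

14.0

S - I = CA (net lending to the rest of the world).
CA = S - I = 29.8 - 15.8 = 14.0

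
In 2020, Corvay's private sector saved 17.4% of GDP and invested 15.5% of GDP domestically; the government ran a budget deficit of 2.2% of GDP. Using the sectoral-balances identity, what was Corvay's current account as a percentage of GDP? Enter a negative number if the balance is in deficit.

By the sectoral-balances identity, CA = (S_private - I) + (T - G).
Private balance = 17.4 - 15.5 = 1.9
Government balance (T - G) = -2.2
CA = 1.9 + (-2.2) = -0.3

-0.3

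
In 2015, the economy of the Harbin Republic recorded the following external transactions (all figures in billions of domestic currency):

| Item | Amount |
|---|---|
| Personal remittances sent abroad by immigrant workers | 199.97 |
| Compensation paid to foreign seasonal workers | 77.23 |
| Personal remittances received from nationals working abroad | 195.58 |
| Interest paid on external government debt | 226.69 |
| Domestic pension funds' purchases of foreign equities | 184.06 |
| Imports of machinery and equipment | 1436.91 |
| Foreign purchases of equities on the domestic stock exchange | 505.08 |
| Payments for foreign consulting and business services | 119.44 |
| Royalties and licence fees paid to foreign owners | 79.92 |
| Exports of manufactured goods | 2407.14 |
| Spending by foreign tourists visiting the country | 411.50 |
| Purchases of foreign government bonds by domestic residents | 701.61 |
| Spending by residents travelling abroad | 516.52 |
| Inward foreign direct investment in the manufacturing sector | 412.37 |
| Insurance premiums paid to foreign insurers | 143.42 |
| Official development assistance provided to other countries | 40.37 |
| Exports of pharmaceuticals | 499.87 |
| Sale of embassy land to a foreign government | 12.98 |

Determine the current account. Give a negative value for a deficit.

673.62

Goods: 2407.14 + 499.87 - 1436.91 = 1470.10
Services: -516.52 + 411.50 - 79.92 - 119.44 - 143.42 = -447.80
Primary income: -226.69 - 77.23 = -303.92
Secondary income: -40.37 + 195.58 - 199.97 = -44.76
Current account = 1470.10 + (-447.80) + (-303.92) + (-44.76) = 673.62
(Excluded from the current account — financial account: domestic pension funds' purchases of foreign equities 184.06, foreign purchases of equities on the domestic stock exchange 505.08, purchases of foreign government bonds by domestic residents 701.61, inward foreign direct investment in the manufacturing sector 412.37; capital account: sale of embassy land to a foreign government 12.98.)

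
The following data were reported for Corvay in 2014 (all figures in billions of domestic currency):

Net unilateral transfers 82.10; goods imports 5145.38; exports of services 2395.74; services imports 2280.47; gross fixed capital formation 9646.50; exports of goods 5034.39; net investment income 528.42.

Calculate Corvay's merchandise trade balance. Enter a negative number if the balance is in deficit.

-110.99

Goods balance = 5034.39 - 5145.38 = -110.99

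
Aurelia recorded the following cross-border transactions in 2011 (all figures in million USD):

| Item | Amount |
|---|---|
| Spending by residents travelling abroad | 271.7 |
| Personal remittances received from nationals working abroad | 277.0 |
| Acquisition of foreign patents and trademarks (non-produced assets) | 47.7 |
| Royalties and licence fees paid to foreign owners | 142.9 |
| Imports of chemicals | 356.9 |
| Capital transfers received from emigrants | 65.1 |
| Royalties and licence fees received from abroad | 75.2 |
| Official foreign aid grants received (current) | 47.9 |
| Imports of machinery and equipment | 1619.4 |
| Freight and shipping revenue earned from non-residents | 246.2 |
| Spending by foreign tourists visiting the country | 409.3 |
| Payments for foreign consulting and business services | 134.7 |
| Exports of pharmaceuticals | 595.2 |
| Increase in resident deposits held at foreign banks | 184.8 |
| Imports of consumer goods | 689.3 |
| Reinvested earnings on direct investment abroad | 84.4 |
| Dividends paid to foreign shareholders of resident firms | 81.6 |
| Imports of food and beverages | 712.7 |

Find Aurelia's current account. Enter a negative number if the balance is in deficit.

-2274.0

Goods: -712.7 + 595.2 - 689.3 - 1619.4 - 356.9 = -2783.1
Services: 246.2 - 134.7 - 142.9 - 271.7 + 75.2 + 409.3 = 181.4
Primary income: -81.6 + 84.4 = 2.8
Secondary income: 277.0 + 47.9 = 324.9
Current account = (-2783.1) + 181.4 + 2.8 + 324.9 = -2274.0
(Excluded from the current account — capital account: acquisition of foreign patents and trademarks (non-produced assets) 47.7, capital transfers received from emigrants 65.1; financial account: increase in resident deposits held at foreign banks 184.8.)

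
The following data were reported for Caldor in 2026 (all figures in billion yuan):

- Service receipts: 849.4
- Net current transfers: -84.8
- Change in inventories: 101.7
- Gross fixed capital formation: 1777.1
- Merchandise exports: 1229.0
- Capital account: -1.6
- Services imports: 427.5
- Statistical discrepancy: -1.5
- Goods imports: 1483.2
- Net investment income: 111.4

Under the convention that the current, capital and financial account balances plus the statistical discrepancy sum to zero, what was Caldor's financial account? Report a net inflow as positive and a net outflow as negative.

Goods balance = 1229.0 - 1483.2 = -254.2
Services balance = 849.4 - 427.5 = 421.9
Trade balance (goods + services) = -254.2 + 421.9 = 167.7
Net primary income = 111.4
Net secondary income = -84.8
Current account = 167.7 + 111.4 + (-84.8) = 194.3
Financial account = -(194.3 + (-1.6) + (-1.5)) = -191.2

-191.2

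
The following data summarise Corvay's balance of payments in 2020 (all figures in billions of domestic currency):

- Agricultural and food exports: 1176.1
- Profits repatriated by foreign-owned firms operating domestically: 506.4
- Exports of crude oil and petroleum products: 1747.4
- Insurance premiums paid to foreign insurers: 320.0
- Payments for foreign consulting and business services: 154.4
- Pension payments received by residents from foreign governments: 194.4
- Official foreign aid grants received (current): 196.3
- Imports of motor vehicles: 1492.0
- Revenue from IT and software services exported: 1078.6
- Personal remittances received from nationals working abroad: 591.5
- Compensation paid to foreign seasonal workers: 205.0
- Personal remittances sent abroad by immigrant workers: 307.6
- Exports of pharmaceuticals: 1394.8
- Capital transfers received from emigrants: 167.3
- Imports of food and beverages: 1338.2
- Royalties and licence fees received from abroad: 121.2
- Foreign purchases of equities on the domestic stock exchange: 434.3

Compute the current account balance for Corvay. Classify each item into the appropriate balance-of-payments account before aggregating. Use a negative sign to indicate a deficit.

2176.7

Goods: 1747.4 + 1394.8 - 1492.0 + 1176.1 - 1338.2 = 1488.1
Services: -320.0 + 1078.6 - 154.4 + 121.2 = 725.4
Primary income: -205.0 - 506.4 = -711.4
Secondary income: -307.6 + 194.4 + 591.5 + 196.3 = 674.6
Current account = 1488.1 + 725.4 + (-711.4) + 674.6 = 2176.7
(Excluded from the current account — capital account: capital transfers received from emigrants 167.3; financial account: foreign purchases of equities on the domestic stock exchange 434.3.)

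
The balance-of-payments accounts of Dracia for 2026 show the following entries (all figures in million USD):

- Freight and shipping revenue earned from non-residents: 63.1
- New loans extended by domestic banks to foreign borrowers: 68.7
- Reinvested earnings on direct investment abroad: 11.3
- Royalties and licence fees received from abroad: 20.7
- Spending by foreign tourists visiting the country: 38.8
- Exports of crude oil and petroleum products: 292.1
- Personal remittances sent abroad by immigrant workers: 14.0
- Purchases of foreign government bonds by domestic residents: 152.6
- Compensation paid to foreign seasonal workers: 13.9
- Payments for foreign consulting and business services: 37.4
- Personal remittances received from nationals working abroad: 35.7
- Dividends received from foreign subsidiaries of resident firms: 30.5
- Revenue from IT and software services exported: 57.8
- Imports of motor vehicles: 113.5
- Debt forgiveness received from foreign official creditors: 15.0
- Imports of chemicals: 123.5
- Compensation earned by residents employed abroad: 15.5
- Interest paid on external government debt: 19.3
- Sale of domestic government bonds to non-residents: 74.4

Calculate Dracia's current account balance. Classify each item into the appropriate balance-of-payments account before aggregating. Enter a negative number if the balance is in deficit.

Goods: -123.5 + 292.1 - 113.5 = 55.1
Services: 20.7 - 37.4 + 57.8 + 38.8 + 63.1 = 143.0
Primary income: -13.9 - 19.3 + 30.5 + 15.5 + 11.3 = 24.1
Secondary income: -14.0 + 35.7 = 21.7
Current account = 55.1 + 143.0 + 24.1 + 21.7 = 243.9
(Excluded from the current account — financial account: new loans extended by domestic banks to foreign borrowers 68.7, purchases of foreign government bonds by domestic residents 152.6, sale of domestic government bonds to non-residents 74.4; capital account: debt forgiveness received from foreign official creditors 15.0.)

243.9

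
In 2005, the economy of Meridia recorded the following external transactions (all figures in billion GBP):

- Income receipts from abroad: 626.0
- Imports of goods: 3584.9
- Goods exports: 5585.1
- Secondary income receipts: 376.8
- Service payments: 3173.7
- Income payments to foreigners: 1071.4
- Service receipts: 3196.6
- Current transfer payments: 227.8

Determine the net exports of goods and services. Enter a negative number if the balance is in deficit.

Goods balance = 5585.1 - 3584.9 = 2000.2
Services balance = 3196.6 - 3173.7 = 22.9
Trade balance (goods + services) = 2000.2 + 22.9 = 2023.1

2023.1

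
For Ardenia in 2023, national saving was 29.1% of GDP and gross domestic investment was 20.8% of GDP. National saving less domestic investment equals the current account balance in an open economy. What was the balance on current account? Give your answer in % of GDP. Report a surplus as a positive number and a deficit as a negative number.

S - I = CA (net lending to the rest of the world).
CA = S - I = 29.1 - 20.8 = 8.3

8.3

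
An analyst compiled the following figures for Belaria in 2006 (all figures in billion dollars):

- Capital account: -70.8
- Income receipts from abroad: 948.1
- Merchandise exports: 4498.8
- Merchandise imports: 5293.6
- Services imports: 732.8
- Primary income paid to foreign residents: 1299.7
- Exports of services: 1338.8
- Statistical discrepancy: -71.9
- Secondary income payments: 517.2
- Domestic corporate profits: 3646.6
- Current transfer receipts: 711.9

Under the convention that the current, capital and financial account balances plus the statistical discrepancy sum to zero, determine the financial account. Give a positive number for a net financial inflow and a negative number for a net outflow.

488.4

Goods balance = 4498.8 - 5293.6 = -794.8
Services balance = 1338.8 - 732.8 = 606.0
Trade balance (goods + services) = -794.8 + 606.0 = -188.8
Net primary income = 948.1 - 1299.7 = -351.6
Net secondary income = 711.9 - 517.2 = 194.7
Current account = -188.8 + (-351.6) + 194.7 = -345.7
Financial account = -(-345.7 + (-70.8) + (-71.9)) = 488.4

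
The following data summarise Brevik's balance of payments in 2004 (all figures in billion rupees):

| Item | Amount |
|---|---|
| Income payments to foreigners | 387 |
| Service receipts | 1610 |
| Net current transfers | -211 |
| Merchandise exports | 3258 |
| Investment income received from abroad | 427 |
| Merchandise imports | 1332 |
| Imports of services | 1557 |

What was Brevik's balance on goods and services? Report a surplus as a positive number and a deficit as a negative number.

Goods balance = 3258 - 1332 = 1926
Services balance = 1610 - 1557 = 53
Trade balance (goods + services) = 1926 + 53 = 1979

1979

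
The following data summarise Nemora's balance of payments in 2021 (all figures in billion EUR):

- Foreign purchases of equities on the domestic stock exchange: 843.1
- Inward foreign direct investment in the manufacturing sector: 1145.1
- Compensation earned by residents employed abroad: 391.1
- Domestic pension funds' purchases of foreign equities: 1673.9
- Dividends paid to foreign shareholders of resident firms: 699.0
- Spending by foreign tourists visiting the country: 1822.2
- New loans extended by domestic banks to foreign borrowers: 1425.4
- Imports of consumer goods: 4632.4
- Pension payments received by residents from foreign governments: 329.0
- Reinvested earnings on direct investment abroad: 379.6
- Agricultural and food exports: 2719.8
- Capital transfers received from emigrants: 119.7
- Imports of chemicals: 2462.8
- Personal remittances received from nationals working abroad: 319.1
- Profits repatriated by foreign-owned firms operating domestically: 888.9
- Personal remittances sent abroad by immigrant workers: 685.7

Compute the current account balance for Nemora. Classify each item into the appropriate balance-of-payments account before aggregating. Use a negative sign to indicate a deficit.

Goods: 2719.8 - 4632.4 - 2462.8 = -4375.4
Services: 1822.2
Primary income: -888.9 + 379.6 + 391.1 - 699.0 = -817.2
Secondary income: -685.7 + 329.0 + 319.1 = -37.6
Current account = (-4375.4) + 1822.2 + (-817.2) + (-37.6) = -3408.0
(Excluded from the current account — financial account: foreign purchases of equities on the domestic stock exchange 843.1, inward foreign direct investment in the manufacturing sector 1145.1, domestic pension funds' purchases of foreign equities 1673.9, new loans extended by domestic banks to foreign borrowers 1425.4; capital account: capital transfers received from emigrants 119.7.)

-3408.0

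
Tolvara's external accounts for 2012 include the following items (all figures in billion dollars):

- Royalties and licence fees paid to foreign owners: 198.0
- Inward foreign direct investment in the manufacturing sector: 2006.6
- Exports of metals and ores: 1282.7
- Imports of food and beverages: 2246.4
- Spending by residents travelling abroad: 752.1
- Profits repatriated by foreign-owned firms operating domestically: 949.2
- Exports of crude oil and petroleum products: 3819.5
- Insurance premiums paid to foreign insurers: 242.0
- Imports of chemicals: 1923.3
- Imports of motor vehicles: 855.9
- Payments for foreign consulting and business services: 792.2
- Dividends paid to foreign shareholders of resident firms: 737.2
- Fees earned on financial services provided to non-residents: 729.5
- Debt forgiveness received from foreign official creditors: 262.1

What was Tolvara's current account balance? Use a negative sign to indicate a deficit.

-2864.6

Goods: -855.9 - 2246.4 + 1282.7 - 1923.3 + 3819.5 = 76.6
Services: -242.0 - 198.0 + 729.5 - 792.2 - 752.1 = -1254.8
Primary income: -949.2 - 737.2 = -1686.4
Current account = 76.6 + (-1254.8) + (-1686.4) = -2864.6
(Excluded from the current account — financial account: inward foreign direct investment in the manufacturing sector 2006.6; capital account: debt forgiveness received from foreign official creditors 262.1.)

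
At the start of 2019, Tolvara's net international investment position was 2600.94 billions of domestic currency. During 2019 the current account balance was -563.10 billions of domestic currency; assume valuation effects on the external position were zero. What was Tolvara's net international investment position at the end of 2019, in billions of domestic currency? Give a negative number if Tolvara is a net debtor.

2037.84

With no valuation effects, change in NIIP = current account = -563.10
End-of-year NIIP = 2600.94 + (-563.10) = 2037.84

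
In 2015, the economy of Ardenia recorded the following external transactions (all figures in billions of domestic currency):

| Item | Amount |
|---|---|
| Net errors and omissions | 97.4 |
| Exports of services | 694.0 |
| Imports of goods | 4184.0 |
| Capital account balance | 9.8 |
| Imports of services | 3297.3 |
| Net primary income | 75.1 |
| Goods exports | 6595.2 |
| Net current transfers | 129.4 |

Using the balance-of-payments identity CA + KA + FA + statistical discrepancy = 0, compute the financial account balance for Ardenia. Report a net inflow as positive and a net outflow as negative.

-119.6

Goods balance = 6595.2 - 4184.0 = 2411.2
Services balance = 694.0 - 3297.3 = -2603.3
Trade balance (goods + services) = 2411.2 + (-2603.3) = -192.1
Net primary income = 75.1
Net secondary income = 129.4
Current account = -192.1 + 75.1 + 129.4 = 12.4
Financial account = -(12.4 + 9.8 + 97.4) = -119.6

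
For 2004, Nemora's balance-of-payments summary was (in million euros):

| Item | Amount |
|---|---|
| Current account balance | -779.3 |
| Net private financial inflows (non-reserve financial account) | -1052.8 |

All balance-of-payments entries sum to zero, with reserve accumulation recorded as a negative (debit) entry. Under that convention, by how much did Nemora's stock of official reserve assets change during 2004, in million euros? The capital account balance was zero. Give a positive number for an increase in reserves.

-1832.1

Official reserve transactions balance = -((-779.3) + (-1052.8)) = 1832.1
An accumulation of reserves is recorded as a debit (negative entry), so the change in the stock of reserves is the negative of that balance.
Change in official reserves = -(1832.1) = -1832.1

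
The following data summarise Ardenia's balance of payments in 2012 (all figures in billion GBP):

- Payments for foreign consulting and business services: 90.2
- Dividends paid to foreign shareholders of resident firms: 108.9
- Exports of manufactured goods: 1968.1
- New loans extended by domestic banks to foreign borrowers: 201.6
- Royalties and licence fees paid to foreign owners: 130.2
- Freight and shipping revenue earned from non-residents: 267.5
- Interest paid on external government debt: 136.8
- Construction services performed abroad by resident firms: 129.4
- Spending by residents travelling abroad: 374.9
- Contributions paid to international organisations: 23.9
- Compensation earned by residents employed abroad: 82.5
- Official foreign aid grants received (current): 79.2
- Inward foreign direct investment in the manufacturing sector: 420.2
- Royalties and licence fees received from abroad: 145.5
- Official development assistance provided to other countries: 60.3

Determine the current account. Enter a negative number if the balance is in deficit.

Goods: 1968.1
Services: 145.5 - 90.2 + 267.5 - 130.2 + 129.4 - 374.9 = -52.9
Primary income: -136.8 - 108.9 + 82.5 = -163.2
Secondary income: -23.9 - 60.3 + 79.2 = -5.0
Current account = 1968.1 + (-52.9) + (-163.2) + (-5.0) = 1747.0
(Excluded from the current account — financial account: new loans extended by domestic banks to foreign borrowers 201.6, inward foreign direct investment in the manufacturing sector 420.2.)

1747.0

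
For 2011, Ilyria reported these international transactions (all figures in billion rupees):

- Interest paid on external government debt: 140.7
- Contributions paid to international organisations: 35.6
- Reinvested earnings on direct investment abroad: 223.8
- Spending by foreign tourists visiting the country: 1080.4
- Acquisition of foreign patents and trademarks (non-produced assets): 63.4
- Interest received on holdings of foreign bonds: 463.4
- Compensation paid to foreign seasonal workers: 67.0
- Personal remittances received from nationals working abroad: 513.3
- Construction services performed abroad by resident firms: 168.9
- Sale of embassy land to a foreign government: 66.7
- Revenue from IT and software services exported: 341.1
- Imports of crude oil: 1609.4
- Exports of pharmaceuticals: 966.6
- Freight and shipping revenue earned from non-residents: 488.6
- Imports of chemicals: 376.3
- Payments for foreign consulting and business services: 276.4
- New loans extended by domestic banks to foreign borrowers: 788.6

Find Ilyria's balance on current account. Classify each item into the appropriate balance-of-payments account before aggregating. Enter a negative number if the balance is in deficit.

Goods: -376.3 + 966.6 - 1609.4 = -1019.1
Services: 1080.4 + 488.6 - 276.4 + 168.9 + 341.1 = 1802.6
Primary income: -140.7 + 463.4 + 223.8 - 67.0 = 479.5
Secondary income: 513.3 - 35.6 = 477.7
Current account = (-1019.1) + 1802.6 + 479.5 + 477.7 = 1740.7
(Excluded from the current account — capital account: acquisition of foreign patents and trademarks (non-produced assets) 63.4, sale of embassy land to a foreign government 66.7; financial account: new loans extended by domestic banks to foreign borrowers 788.6.)

1740.7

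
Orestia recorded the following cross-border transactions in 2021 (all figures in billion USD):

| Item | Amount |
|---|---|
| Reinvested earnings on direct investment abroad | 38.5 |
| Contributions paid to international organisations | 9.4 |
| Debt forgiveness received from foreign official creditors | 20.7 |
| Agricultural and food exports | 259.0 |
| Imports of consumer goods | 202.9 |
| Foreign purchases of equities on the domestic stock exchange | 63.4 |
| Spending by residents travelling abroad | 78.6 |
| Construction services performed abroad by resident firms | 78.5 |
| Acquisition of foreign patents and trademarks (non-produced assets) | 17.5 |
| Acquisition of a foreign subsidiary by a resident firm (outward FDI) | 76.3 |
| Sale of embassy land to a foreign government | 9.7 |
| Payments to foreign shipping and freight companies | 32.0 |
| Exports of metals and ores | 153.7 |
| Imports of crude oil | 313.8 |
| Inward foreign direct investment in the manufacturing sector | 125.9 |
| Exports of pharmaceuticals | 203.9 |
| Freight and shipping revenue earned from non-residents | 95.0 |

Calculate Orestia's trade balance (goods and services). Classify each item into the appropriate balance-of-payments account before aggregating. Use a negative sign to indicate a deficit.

Goods: 153.7 + 203.9 - 202.9 + 259.0 - 313.8 = 99.9
Services: 78.5 + 95.0 - 32.0 - 78.6 = 62.9
Trade balance = 99.9 + 62.9 = 162.8
(Excluded from the trade balance — primary income: reinvested earnings on direct investment abroad 38.5; secondary income: contributions paid to international organisations 9.4; capital account: debt forgiveness received from foreign official creditors 20.7, acquisition of foreign patents and trademarks (non-produced assets) 17.5, sale of embassy land to a foreign government 9.7; financial account: foreign purchases of equities on the domestic stock exchange 63.4, acquisition of a foreign subsidiary by a resident firm (outward FDI) 76.3, inward foreign direct investment in the manufacturing sector 125.9.)

162.8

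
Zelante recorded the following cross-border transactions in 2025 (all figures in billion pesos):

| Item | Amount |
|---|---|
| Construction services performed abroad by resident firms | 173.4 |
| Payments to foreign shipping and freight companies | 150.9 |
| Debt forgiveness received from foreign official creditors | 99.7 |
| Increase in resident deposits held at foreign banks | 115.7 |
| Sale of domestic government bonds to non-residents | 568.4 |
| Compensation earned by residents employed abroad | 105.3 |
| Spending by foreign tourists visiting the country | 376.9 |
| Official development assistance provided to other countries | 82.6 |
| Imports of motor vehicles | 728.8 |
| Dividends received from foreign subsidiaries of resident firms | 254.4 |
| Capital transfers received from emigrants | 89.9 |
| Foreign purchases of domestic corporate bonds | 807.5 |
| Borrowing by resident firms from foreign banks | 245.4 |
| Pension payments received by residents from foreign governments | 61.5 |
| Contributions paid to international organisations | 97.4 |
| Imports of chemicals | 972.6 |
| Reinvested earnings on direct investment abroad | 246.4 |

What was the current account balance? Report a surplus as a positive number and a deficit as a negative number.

-814.4

Goods: -972.6 - 728.8 = -1701.4
Services: 173.4 + 376.9 - 150.9 = 399.4
Primary income: 246.4 + 254.4 + 105.3 = 606.1
Secondary income: -82.6 + 61.5 - 97.4 = -118.5
Current account = (-1701.4) + 399.4 + 606.1 + (-118.5) = -814.4
(Excluded from the current account — capital account: debt forgiveness received from foreign official creditors 99.7, capital transfers received from emigrants 89.9; financial account: increase in resident deposits held at foreign banks 115.7, sale of domestic government bonds to non-residents 568.4, foreign purchases of domestic corporate bonds 807.5, borrowing by resident firms from foreign banks 245.4.)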